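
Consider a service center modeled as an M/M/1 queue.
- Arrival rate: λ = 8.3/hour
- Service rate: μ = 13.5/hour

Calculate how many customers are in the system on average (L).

ρ = λ/μ = 8.3/13.5 = 0.6148
For M/M/1: L = λ/(μ-λ)
L = 8.3/(13.5-8.3) = 8.3/5.20
L = 1.5962 customers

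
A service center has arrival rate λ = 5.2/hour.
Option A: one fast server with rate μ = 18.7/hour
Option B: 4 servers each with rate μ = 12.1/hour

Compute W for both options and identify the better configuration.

Option A: single server μ = 18.7 (M/M/1)
  ρ_A = 5.2/18.7 = 0.2781
  W_A = 1/(μ-λ) = 1/(18.7-5.2) = 1/13.50 = 0.07407

Option B: 4 servers μ = 12.1 (M/M/4)
  ρ_B = λ/(cμ) = 5.2/(4×12.1) = 0.1074
  Offered load a = λ/μ = cρ = 5.2/12.1 = 0.4298
  P₀ = [ Σₙ₌₀^3 aⁿ/n! + a^4/(4!(1-ρ)) ]⁻¹
  Σ = a^0/0! + a^1/1! + a^2/2! + a^3/3! = 1.0000 + 0.42975 + 0.092343 + 0.013228 = 1.5353
  a^4/(4!(1-ρ)) = 0.03411/(24 × 0.8926) = 0.001592
  P₀ = 1/(1.5353 + 0.001592) = 0.6507
  Lq = P₀·a^4·ρ / (4!(1-ρ)²) = 0.6507 × 0.03411 × 0.1074 / (24 × 0.7967) = 0.0001247
  Wq_B = Lq/λ = 0.000124707/5.2 = 0.000023982
  W_B = Wq_B + 1/μ = 0.000023982 + 0.082645 = 0.08267

Since W_A = 0.07407 < W_B = 0.08267, Option A (single fast server) has the shorter time in system.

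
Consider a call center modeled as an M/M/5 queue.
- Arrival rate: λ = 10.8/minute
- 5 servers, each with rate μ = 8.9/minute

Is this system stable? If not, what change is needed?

Stability requires ρ = λ/(cμ) < 1
ρ = 10.8/(5 × 8.9) = 10.8/44.50 = 0.2427
Since 0.2427 < 1, the system is STABLE.
The servers are busy 24.27% of the time.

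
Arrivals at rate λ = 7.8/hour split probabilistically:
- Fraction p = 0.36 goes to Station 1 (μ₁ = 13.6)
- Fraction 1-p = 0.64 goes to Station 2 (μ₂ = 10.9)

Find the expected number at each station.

Effective rates: λ₁ = 7.8×0.36 = 2.808, λ₂ = 7.8×0.64 = 4.992
Station 1: ρ₁ = 2.808/13.6 = 0.2065, L₁ = ρ₁/(1-ρ₁) = 0.2065/(1-0.2065) = 0.2602
Station 2: ρ₂ = 4.992/10.9 = 0.4580, L₂ = ρ₂/(1-ρ₂) = 0.4580/(1-0.4580) = 0.8450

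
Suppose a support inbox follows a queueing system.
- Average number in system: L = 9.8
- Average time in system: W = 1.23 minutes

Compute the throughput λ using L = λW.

Little's Law: L = λW, so λ = L/W
λ = 9.8/1.23 = 7.9675 emails/minute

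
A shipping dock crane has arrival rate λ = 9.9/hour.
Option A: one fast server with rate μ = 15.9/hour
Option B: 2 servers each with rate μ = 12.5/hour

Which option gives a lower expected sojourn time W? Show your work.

Option A: single server μ = 15.9 (M/M/1)
  ρ_A = 9.9/15.9 = 0.6226
  W_A = 1/(μ-λ) = 1/(15.9-9.9) = 1/6.00 = 0.1667

Option B: 2 servers μ = 12.5 (M/M/2)
  ρ_B = λ/(cμ) = 9.9/(2×12.5) = 0.3960
  Offered load a = λ/μ = cρ = 9.9/12.5 = 0.7920
  P₀ = [ Σₙ₌₀^1 aⁿ/n! + a^2/(2!(1-ρ)) ]⁻¹
  Σ = a^0/0! + a^1/1! = 1.0000 + 0.7920 = 1.7920
  a^2/(2!(1-ρ)) = 0.6273/(2 × 0.6040) = 0.5193
  P₀ = 1/(1.7920 + 0.5193) = 0.4327
  Lq = P₀·a^2·ρ / (2!(1-ρ)²) = 0.4327 × 0.6273 × 0.3960 / (2 × 0.3648) = 0.1473
  Wq_B = Lq/λ = 0.1473/9.9 = 0.01488
  W_B = Wq_B + 1/μ = 0.01488 + 0.08000 = 0.09488

Since W_B = 0.09488 < W_A = 0.1667, Option B (multiple servers) has the shorter time in system.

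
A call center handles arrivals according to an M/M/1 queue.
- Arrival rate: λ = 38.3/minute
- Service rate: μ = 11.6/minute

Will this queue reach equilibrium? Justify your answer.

Stability requires ρ = λ/(cμ) < 1
ρ = 38.3/(1 × 11.6) = 38.3/11.60 = 3.3017
Since 3.3017 ≥ 1, the system is UNSTABLE.
Queue grows without bound. Need μ > λ = 38.3.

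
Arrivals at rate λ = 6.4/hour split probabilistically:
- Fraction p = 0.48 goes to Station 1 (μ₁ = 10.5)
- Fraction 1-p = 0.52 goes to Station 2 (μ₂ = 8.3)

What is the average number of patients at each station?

Effective rates: λ₁ = 6.4×0.48 = 3.072, λ₂ = 6.4×0.52 = 3.328
Station 1: ρ₁ = 3.072/10.5 = 0.2926, L₁ = ρ₁/(1-ρ₁) = 0.2926/(1-0.2926) = 0.4136
Station 2: ρ₂ = 3.328/8.3 = 0.40096, L₂ = ρ₂/(1-ρ₂) = 0.40096/(1-0.40096) = 0.6693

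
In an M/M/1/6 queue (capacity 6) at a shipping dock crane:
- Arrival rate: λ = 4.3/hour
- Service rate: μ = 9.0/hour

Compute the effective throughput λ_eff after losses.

ρ = λ/μ = 4.3/9.0 = 0.47778
P₀ = (1-ρ)/(1-ρ^(K+1)) = (1-0.47778)/(1-0.47778^7) = 0.5222/0.9943 = 0.5252
P_K = P₀×ρ^K = 0.52520 × 0.47778^6 = 0.52520 × 0.011895 = 0.006247
λ_eff = λ(1-P_K) = 4.3 × (1 - 0.006247) = 4.3 × 0.99375 = 4.2731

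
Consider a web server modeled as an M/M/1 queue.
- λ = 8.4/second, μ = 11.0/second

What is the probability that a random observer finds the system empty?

ρ = λ/μ = 8.4/11.0 = 0.7636
P(0) = 1 - ρ = 1 - 0.7636 = 0.2364
The server is idle 23.64% of the time.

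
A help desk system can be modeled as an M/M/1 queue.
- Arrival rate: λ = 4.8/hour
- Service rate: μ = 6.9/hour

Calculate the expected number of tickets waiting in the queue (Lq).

ρ = λ/μ = 4.8/6.9 = 0.6957
For M/M/1: Lq = λ²/(μ(μ-λ))
Lq = 23.04/(6.9 × 2.10)
Lq = 1.5901 tickets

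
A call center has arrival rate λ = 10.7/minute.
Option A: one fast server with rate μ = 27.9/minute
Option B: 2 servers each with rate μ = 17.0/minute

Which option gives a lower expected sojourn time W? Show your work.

Option A: single server μ = 27.9 (M/M/1)
  ρ_A = 10.7/27.9 = 0.3835
  W_A = 1/(μ-λ) = 1/(27.9-10.7) = 1/17.20 = 0.05814

Option B: 2 servers μ = 17.0 (M/M/2)
  ρ_B = λ/(cμ) = 10.7/(2×17.0) = 0.3147
  Offered load a = λ/μ = cρ = 10.7/17.0 = 0.6294
  P₀ = [ Σₙ₌₀^1 aⁿ/n! + a^2/(2!(1-ρ)) ]⁻¹
  Σ = a^0/0! + a^1/1! = 1.0000 + 0.6294 = 1.6294
  a^2/(2!(1-ρ)) = 0.39616/(2 × 0.68529) = 0.2890
  P₀ = 1/(1.6294 + 0.2890) = 0.5213
  Lq = P₀·a^2·ρ / (2!(1-ρ)²) = 0.52125 × 0.39616 × 0.31471 / (2 × 0.46963) = 0.06919
  Wq_B = Lq/λ = 0.06919/10.7 = 0.006466
  W_B = Wq_B + 1/μ = 0.006466 + 0.05882 = 0.06529

Since W_A = 0.05814 < W_B = 0.06529, Option A (single fast server) has the shorter time in system.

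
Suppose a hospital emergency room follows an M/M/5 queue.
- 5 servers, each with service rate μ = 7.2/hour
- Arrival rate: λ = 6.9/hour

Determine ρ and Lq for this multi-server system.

Traffic intensity: ρ = λ/(cμ) = 6.9/(5×7.2) = 0.1917
Since ρ = 0.1917 < 1, system is stable.
Offered load a = λ/μ = cρ = 6.9/7.2 = 0.9583
P₀ = [ Σₙ₌₀^4 aⁿ/n! + a^5/(5!(1-ρ)) ]⁻¹
Σ = a^0/0! + a^1/1! + a^2/2! + a^3/3! + a^4/4! = 1.0000 + 0.95833 + 0.45920 + 0.14669 + 0.035144 = 2.5994
a^5/(5!(1-ρ)) = 0.8083/(120 × 0.8083) = 0.008333
P₀ = 1/(2.5994 + 0.008333) = 0.3835
Lq = P₀·a^5·ρ / (5!(1-ρ)²) = 0.38348 × 0.80832 × 0.19167 / (120 × 0.65340) = 0.0007577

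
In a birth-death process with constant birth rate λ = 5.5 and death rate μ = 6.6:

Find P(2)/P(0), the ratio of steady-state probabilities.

For constant rates: P(n)/P(0) = (λ/μ)^n
P(2)/P(0) = (5.5/6.6)^2 = 0.8333^2 = 0.6944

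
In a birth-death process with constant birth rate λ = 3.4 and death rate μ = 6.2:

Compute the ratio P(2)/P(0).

For constant rates: P(n)/P(0) = (λ/μ)^n
P(2)/P(0) = (3.4/6.2)^2 = 0.5484^2 = 0.3007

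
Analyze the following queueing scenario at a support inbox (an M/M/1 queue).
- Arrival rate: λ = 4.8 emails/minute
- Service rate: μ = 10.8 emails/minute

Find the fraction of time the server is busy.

Server utilization: ρ = λ/μ
ρ = 4.8/10.8 = 0.4444
The server is busy 44.44% of the time.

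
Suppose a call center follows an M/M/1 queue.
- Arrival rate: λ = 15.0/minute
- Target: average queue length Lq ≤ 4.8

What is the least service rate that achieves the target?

For M/M/1: Lq = λ²/(μ(μ-λ))
Need Lq ≤ 4.8, i.e. μ(μ-λ) ≥ λ²/4.8
μ² - 15.0μ - 225.00/4.8 ≥ 0  →  μ² - 15.0μ - 46.8750 ≥ 0
Quadratic formula (positive root): μ = [λ + √(λ² + 4×46.8750)]/2
Discriminant: 225.00 + 4×46.8750 = 412.5000, √412.5000 = 20.3101
μ ≥ (15.0 + 20.3101)/2 = 17.6550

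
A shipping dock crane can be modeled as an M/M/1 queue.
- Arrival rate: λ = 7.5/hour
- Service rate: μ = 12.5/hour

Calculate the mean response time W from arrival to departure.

First, compute utilization: ρ = λ/μ = 7.5/12.5 = 0.6000
For M/M/1: W = 1/(μ-λ)
W = 1/(12.5-7.5) = 1/5.00
W = 0.2000 hours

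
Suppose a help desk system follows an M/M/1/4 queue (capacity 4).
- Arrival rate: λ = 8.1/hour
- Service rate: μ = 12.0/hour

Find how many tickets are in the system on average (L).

ρ = λ/μ = 8.1/12.0 = 0.6750
P₀ = (1-ρ)/(1-ρ^(K+1)) = (1-0.6750)/(1-0.6750^5) = 0.3250/0.8599 = 0.3780
P_K = P₀×ρ^K = 0.37796 × 0.6750^4 = 0.37796 × 0.20759 = 0.07846
L = ρ[1 - (K+1)ρ^K + Kρ^(K+1)] / [(1-ρ)(1-ρ^(K+1))]
L = 0.6750 × (1 - 5×0.207594 + 4×0.140126) / ((1 - 0.6750) × (1 - 0.140126)) = 1.2621 tickets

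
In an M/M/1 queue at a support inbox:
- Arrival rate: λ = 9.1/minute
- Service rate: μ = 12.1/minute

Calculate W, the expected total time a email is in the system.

First, compute utilization: ρ = λ/μ = 9.1/12.1 = 0.7521
For M/M/1: W = 1/(μ-λ)
W = 1/(12.1-9.1) = 1/3.00
W = 0.3333 minutes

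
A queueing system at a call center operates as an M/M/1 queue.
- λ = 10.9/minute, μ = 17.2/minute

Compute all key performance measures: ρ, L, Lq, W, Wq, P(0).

Step 1: ρ = λ/μ = 10.9/17.2 = 0.6337
Step 2: L = λ/(μ-λ) = 10.9/6.30 = 1.7302
Step 3: Lq = λ²/(μ(μ-λ)) = 118.81/(17.2×6.30) = 1.0964
Step 4: W = 1/(μ-λ) = 1/6.30 = 0.15873
Step 5: Wq = λ/(μ(μ-λ)) = 10.9/(17.2×6.30) = 0.1006
Step 6: P(0) = 1-ρ = 0.3663
Verify: L = λW = 10.9×0.15873 = 1.7302 ✔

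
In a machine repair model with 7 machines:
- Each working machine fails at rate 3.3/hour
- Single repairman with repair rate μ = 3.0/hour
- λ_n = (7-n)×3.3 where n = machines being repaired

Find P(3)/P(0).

P(3)/P(0) = ∏_{i=0}^{3-1} λ_i/μ_{i+1}
= (7-0)×3.3/3.0 × (7-1)×3.3/3.0 × (7-2)×3.3/3.0
= 279.5100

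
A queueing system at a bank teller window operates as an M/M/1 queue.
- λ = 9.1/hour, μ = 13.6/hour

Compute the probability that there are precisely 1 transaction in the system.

ρ = λ/μ = 9.1/13.6 = 0.6691
P(n) = (1-ρ)ρⁿ
P(1) = (1-0.6691) × 0.6691^1
P(1) = 0.3309 × 0.6691
P(1) = 0.2214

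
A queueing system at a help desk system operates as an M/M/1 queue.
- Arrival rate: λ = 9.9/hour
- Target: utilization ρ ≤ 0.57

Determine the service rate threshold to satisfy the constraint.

ρ = λ/μ, so μ = λ/ρ
μ ≥ 9.9/0.57 = 17.3684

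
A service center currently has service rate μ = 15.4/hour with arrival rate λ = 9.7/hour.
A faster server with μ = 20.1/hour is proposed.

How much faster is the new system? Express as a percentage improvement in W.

System 1: ρ₁ = 9.7/15.4 = 0.6299, W₁ = 1/(15.4-9.7) = 0.17544
System 2: ρ₂ = 9.7/20.1 = 0.4826, W₂ = 1/(20.1-9.7) = 0.096154
Improvement: (W₁-W₂)/W₁ = (0.17544-0.096154)/0.17544 = 45.19%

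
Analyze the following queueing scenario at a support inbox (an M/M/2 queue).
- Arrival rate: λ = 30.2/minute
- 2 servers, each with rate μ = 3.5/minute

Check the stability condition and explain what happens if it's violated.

Stability requires ρ = λ/(cμ) < 1
ρ = 30.2/(2 × 3.5) = 30.2/7.00 = 4.3143
Since 4.3143 ≥ 1, the system is UNSTABLE.
Need c > λ/μ = 30.2/3.5 = 8.63.
Minimum servers needed: c = 9.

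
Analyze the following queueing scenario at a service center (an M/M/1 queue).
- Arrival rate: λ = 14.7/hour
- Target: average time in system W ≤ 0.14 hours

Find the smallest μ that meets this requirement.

For M/M/1: W = 1/(μ-λ)
Need W ≤ 0.14, so 1/(μ-λ) ≤ 0.14
μ - λ ≥ 1/0.14 = 7.1429
μ ≥ 14.7 + 7.1429 = 21.8429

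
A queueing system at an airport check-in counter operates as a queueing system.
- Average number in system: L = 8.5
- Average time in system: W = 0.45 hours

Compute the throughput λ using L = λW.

Little's Law: L = λW, so λ = L/W
λ = 8.5/0.45 = 18.8889 passengers/hour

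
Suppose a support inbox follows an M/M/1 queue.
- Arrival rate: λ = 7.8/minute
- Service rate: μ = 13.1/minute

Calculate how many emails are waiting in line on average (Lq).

ρ = λ/μ = 7.8/13.1 = 0.5954
For M/M/1: Lq = λ²/(μ(μ-λ))
Lq = 60.84/(13.1 × 5.30)
Lq = 0.8763 emails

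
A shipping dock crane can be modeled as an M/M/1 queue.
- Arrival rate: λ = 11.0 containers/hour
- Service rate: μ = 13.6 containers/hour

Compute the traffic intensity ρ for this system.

Server utilization: ρ = λ/μ
ρ = 11.0/13.6 = 0.8088
The server is busy 80.88% of the time.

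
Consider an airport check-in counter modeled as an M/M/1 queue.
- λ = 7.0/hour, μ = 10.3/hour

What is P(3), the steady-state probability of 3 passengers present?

ρ = λ/μ = 7.0/10.3 = 0.6796
P(n) = (1-ρ)ρⁿ
P(3) = (1-0.6796) × 0.6796^3
P(3) = 0.3204 × 0.3139
P(3) = 0.1006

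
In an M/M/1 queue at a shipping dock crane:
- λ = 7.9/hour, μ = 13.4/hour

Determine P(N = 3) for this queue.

ρ = λ/μ = 7.9/13.4 = 0.58955
P(n) = (1-ρ)ρⁿ
P(3) = (1-0.58955) × 0.58955^3
P(3) = 0.41045 × 0.20491
P(3) = 0.08411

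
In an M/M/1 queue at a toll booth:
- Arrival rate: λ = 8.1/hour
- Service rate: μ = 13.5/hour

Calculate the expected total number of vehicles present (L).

ρ = λ/μ = 8.1/13.5 = 0.6000
For M/M/1: L = λ/(μ-λ)
L = 8.1/(13.5-8.1) = 8.1/5.40
L = 1.5000 vehicles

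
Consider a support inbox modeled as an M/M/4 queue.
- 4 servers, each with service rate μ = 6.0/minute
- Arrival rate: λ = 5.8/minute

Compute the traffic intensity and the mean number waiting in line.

Traffic intensity: ρ = λ/(cμ) = 5.8/(4×6.0) = 0.2417
Since ρ = 0.2417 < 1, system is stable.
Offered load a = λ/μ = cρ = 5.8/6.0 = 0.9667
P₀ = [ Σₙ₌₀^3 aⁿ/n! + a^4/(4!(1-ρ)) ]⁻¹
Σ = a^0/0! + a^1/1! + a^2/2! + a^3/3! = 1.0000 + 0.9667 + 0.4672 + 0.1505 = 2.5844
a^4/(4!(1-ρ)) = 0.8732/(24 × 0.7583) = 0.04798
P₀ = 1/(2.5844 + 0.04798) = 0.3799
Lq = P₀·a^4·ρ / (4!(1-ρ)²) = 0.37988 × 0.87319 × 0.24167 / (24 × 0.57507) = 0.005808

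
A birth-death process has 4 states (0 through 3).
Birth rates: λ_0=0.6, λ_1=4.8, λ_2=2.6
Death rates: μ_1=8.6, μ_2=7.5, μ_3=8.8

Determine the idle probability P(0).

Ratios P(n)/P(0) = (λ₀···λₙ₋₁)/(μ₁···μₙ):
P(1)/P(0) = (0.6)/(8.6) = 0.06977
P(2)/P(0) = (0.6×4.8)/(8.6×7.5) = 0.04465
P(3)/P(0) = (0.6×4.8×2.6)/(8.6×7.5×8.8) = 0.01319

Normalization: ∑ P(n) = 1
P(0) × (1.0000 + 0.06977 + 0.04465 + 0.01319) = 1
P(0) × 1.1276 = 1
P(0) = 1/1.1276 = 0.8868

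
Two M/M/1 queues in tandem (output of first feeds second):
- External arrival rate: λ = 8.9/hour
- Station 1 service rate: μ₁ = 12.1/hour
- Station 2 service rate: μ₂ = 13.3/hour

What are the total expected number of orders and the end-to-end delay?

By Jackson's theorem, each station behaves as independent M/M/1.
Station 1: ρ₁ = 8.9/12.1 = 0.7355, L₁ = ρ₁/(1-ρ₁) = λ/(μ₁-λ) = 8.9/3.20 = 2.7813
Station 2: ρ₂ = 8.9/13.3 = 0.6692, L₂ = ρ₂/(1-ρ₂) = λ/(μ₂-λ) = 8.9/4.40 = 2.0227
Total: L = L₁ + L₂ = 2.7813 + 2.0227 = 4.8040
W = L/λ = 4.8040/8.9 = 0.5398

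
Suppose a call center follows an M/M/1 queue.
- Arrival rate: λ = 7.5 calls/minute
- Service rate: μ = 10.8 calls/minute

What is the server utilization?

Server utilization: ρ = λ/μ
ρ = 7.5/10.8 = 0.6944
The server is busy 69.44% of the time.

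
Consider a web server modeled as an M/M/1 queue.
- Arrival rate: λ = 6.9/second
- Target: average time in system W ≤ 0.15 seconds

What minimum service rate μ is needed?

For M/M/1: W = 1/(μ-λ)
Need W ≤ 0.15, so 1/(μ-λ) ≤ 0.15
μ - λ ≥ 1/0.15 = 6.6667
μ ≥ 6.9 + 6.6667 = 13.5667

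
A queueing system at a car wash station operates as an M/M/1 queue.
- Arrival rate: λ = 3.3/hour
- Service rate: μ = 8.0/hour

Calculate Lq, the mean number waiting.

ρ = λ/μ = 3.3/8.0 = 0.4125
For M/M/1: Lq = λ²/(μ(μ-λ))
Lq = 10.89/(8.0 × 4.70)
Lq = 0.2896 cars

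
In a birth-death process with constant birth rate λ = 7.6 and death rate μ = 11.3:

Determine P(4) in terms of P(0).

For constant rates: P(n)/P(0) = (λ/μ)^n
P(4)/P(0) = (7.6/11.3)^4 = 0.67257^4 = 0.2046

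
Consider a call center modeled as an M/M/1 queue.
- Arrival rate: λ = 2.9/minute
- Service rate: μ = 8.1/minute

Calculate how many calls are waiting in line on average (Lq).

ρ = λ/μ = 2.9/8.1 = 0.3580
For M/M/1: Lq = λ²/(μ(μ-λ))
Lq = 8.41/(8.1 × 5.20)
Lq = 0.1997 calls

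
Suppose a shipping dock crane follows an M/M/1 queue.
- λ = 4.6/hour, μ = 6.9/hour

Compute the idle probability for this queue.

ρ = λ/μ = 4.6/6.9 = 0.6667
P(0) = 1 - ρ = 1 - 0.6667 = 0.3333
The server is idle 33.33% of the time.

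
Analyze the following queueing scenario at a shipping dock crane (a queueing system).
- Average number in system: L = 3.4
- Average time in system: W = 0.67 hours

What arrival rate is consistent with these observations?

Little's Law: L = λW, so λ = L/W
λ = 3.4/0.67 = 5.0746 containers/hour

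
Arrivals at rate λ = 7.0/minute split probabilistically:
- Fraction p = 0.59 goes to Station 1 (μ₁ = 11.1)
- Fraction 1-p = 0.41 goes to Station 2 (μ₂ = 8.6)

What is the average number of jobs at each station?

Effective rates: λ₁ = 7.0×0.59 = 4.13, λ₂ = 7.0×0.41 = 2.87
Station 1: ρ₁ = 4.13/11.1 = 0.37207, L₁ = ρ₁/(1-ρ₁) = 0.37207/(1-0.37207) = 0.5925
Station 2: ρ₂ = 2.87/8.6 = 0.33372, L₂ = ρ₂/(1-ρ₂) = 0.33372/(1-0.33372) = 0.5009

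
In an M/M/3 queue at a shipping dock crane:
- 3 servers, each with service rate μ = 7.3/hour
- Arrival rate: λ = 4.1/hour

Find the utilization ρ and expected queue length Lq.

Traffic intensity: ρ = λ/(cμ) = 4.1/(3×7.3) = 0.1872
Since ρ = 0.1872 < 1, system is stable.
Offered load a = λ/μ = cρ = 4.1/7.3 = 0.5616
P₀ = [ Σₙ₌₀^2 aⁿ/n! + a^3/(3!(1-ρ)) ]⁻¹
Σ = a^0/0! + a^1/1! + a^2/2! = 1.0000 + 0.56164 + 0.15772 = 1.7194
a^3/(3!(1-ρ)) = 0.17717/(6 × 0.81279) = 0.03633
P₀ = 1/(1.7194 + 0.03633) = 0.5696
Lq = P₀·a^3·ρ / (3!(1-ρ)²) = 0.56958 × 0.17717 × 0.18721 / (6 × 0.66062) = 0.004766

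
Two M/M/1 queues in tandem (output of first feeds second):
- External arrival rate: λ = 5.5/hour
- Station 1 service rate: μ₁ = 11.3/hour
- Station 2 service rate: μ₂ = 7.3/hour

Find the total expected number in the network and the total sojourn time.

By Jackson's theorem, each station behaves as independent M/M/1.
Station 1: ρ₁ = 5.5/11.3 = 0.4867, L₁ = ρ₁/(1-ρ₁) = λ/(μ₁-λ) = 5.5/5.80 = 0.948276
Station 2: ρ₂ = 5.5/7.3 = 0.7534, L₂ = ρ₂/(1-ρ₂) = λ/(μ₂-λ) = 5.5/1.80 = 3.05556
Total: L = L₁ + L₂ = 0.948276 + 3.05556 = 4.0038
W = L/λ = 4.0038/5.5 = 0.7280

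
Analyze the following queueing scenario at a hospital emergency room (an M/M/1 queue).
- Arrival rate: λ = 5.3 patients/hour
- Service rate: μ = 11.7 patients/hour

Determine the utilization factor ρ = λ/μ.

Server utilization: ρ = λ/μ
ρ = 5.3/11.7 = 0.4530
The server is busy 45.30% of the time.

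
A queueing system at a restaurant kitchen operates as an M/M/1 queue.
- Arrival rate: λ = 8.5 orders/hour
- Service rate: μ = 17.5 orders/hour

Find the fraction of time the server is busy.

Server utilization: ρ = λ/μ
ρ = 8.5/17.5 = 0.4857
The server is busy 48.57% of the time.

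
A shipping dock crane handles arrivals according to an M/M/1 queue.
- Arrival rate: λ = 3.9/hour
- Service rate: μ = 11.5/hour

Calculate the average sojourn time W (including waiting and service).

First, compute utilization: ρ = λ/μ = 3.9/11.5 = 0.3391
For M/M/1: W = 1/(μ-λ)
W = 1/(11.5-3.9) = 1/7.60
W = 0.1316 hours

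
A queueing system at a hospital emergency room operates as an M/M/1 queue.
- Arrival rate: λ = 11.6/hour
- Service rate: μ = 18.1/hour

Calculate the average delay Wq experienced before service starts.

First, compute utilization: ρ = λ/μ = 11.6/18.1 = 0.6409
For M/M/1: Wq = λ/(μ(μ-λ))
Wq = 11.6/(18.1 × (18.1-11.6))
Wq = 11.6/(18.1 × 6.50)
Wq = 0.09860 hours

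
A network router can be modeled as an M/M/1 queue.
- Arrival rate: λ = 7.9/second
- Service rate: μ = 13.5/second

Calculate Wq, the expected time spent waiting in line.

First, compute utilization: ρ = λ/μ = 7.9/13.5 = 0.5852
For M/M/1: Wq = λ/(μ(μ-λ))
Wq = 7.9/(13.5 × (13.5-7.9))
Wq = 7.9/(13.5 × 5.60)
Wq = 0.1045 seconds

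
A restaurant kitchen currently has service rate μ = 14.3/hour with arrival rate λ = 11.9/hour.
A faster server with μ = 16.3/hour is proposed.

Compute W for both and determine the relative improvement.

System 1: ρ₁ = 11.9/14.3 = 0.8322, W₁ = 1/(14.3-11.9) = 0.4167
System 2: ρ₂ = 11.9/16.3 = 0.7301, W₂ = 1/(16.3-11.9) = 0.2273
Improvement: (W₁-W₂)/W₁ = (0.4167-0.2273)/0.4167 = 45.45%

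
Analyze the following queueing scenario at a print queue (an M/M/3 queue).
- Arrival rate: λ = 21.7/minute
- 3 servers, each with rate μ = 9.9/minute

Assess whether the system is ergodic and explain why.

Stability requires ρ = λ/(cμ) < 1
ρ = 21.7/(3 × 9.9) = 21.7/29.70 = 0.7306
Since 0.7306 < 1, the system is STABLE.
The servers are busy 73.06% of the time.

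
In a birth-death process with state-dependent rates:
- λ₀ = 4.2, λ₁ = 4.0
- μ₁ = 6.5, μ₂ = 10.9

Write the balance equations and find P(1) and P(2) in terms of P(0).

Balance equations:
State 0: λ₀P₀ = μ₁P₁ → P₁ = (λ₀/μ₁)P₀ = (4.2/6.5)P₀ = 0.6462P₀
State 1: P₂ = (λ₀λ₁)/(μ₁μ₂)P₀ = (4.2×4.0)/(6.5×10.9)P₀ = 0.2371P₀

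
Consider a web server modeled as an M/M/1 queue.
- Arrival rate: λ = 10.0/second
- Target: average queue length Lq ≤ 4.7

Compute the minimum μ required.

For M/M/1: Lq = λ²/(μ(μ-λ))
Need Lq ≤ 4.7, i.e. μ(μ-λ) ≥ λ²/4.7
μ² - 10.0μ - 100.00/4.7 ≥ 0  →  μ² - 10.0μ - 21.2766 ≥ 0
Quadratic formula (positive root): μ = [λ + √(λ² + 4×21.2766)]/2
Discriminant: 100.00 + 4×21.2766 = 185.1064, √185.1064 = 13.6054
μ ≥ (10.0 + 13.6054)/2 = 11.8027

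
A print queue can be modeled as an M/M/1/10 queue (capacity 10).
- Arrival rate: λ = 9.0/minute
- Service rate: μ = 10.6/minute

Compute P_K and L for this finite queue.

ρ = λ/μ = 9.0/10.6 = 0.849057
P₀ = (1-ρ)/(1-ρ^(K+1)) = (1-0.849057)/(1-0.849057^11) = 0.1509/0.8347 = 0.1808
P_K = P₀×ρ^K = 0.18084 × 0.849057^10 = 0.18084 × 0.19470 = 0.03521
Blocking probability P_10 = 0.03521 (3.52%)
L = ρ[1 - (K+1)ρ^K + Kρ^(K+1)] / [(1-ρ)(1-ρ^(K+1))]
L = 0.849057 × (1 - 11×0.19470 + 10×0.16531) / ((1 - 0.849057) × (1 - 0.16531)) = 3.4464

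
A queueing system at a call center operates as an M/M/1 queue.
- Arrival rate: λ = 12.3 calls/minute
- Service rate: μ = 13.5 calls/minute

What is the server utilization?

Server utilization: ρ = λ/μ
ρ = 12.3/13.5 = 0.9111
The server is busy 91.11% of the time.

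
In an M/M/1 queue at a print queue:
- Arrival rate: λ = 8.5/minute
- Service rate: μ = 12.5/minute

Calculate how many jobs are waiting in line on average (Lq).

ρ = λ/μ = 8.5/12.5 = 0.6800
For M/M/1: Lq = λ²/(μ(μ-λ))
Lq = 72.25/(12.5 × 4.00)
Lq = 1.4450 jobs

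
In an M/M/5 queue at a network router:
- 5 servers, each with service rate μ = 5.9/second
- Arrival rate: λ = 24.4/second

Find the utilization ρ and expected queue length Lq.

Traffic intensity: ρ = λ/(cμ) = 24.4/(5×5.9) = 0.8271
Since ρ = 0.8271 < 1, system is stable.
Offered load a = λ/μ = cρ = 24.4/5.9 = 4.1356
P₀ = [ Σₙ₌₀^4 aⁿ/n! + a^5/(5!(1-ρ)) ]⁻¹
Σ = a^0/0! + a^1/1! + a^2/2! + a^3/3! + a^4/4! = 1.0000 + 4.1356 + 8.5516 + 11.7886 + 12.1882 = 37.6640
a^5/(5!(1-ρ)) = 1209.7317/(120 × 0.1728814) = 58.3122
P₀ = 1/(37.6640 + 58.3122) = 0.01042
Lq = P₀·a^5·ρ / (5!(1-ρ)²) = 0.0104192 × 1209.7317 × 0.827119 / (120 × 0.0298880) = 2.9068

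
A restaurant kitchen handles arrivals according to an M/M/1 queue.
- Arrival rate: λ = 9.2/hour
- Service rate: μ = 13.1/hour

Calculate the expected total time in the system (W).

First, compute utilization: ρ = λ/μ = 9.2/13.1 = 0.7023
For M/M/1: W = 1/(μ-λ)
W = 1/(13.1-9.2) = 1/3.90
W = 0.2564 hours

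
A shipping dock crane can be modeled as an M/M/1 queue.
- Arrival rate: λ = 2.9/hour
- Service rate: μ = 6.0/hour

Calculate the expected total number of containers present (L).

ρ = λ/μ = 2.9/6.0 = 0.4833
For M/M/1: L = λ/(μ-λ)
L = 2.9/(6.0-2.9) = 2.9/3.10
L = 0.9355 containers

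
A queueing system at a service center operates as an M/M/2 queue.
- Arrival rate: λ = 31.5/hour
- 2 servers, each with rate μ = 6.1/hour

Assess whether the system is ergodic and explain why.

Stability requires ρ = λ/(cμ) < 1
ρ = 31.5/(2 × 6.1) = 31.5/12.20 = 2.5820
Since 2.5820 ≥ 1, the system is UNSTABLE.
Need c > λ/μ = 31.5/6.1 = 5.16.
Minimum servers needed: c = 6.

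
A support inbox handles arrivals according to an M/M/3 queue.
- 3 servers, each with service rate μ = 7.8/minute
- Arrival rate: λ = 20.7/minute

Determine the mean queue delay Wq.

Traffic intensity: ρ = λ/(cμ) = 20.7/(3×7.8) = 0.8846
Since ρ = 0.8846 < 1, system is stable.
Offered load a = λ/μ = cρ = 20.7/7.8 = 2.6538
P₀ = [ Σₙ₌₀^2 aⁿ/n! + a^3/(3!(1-ρ)) ]⁻¹
Σ = a^0/0! + a^1/1! + a^2/2! = 1.00000 + 2.65385 + 3.52145 = 7.1753
a^3/(3!(1-ρ)) = 18.69077/(6 × 0.1153846) = 26.9978
P₀ = 1/(7.1753 + 26.9978) = 0.02926
Lq = P₀·a^3·ρ / (3!(1-ρ)²) = 0.0292628 × 18.6908 × 0.884615 / (6 × 0.0133136) = 6.0569
Wq = Lq/λ = 6.0569/20.7 = 0.2926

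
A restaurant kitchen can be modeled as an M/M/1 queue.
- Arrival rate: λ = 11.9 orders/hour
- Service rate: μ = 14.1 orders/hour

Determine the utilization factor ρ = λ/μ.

Server utilization: ρ = λ/μ
ρ = 11.9/14.1 = 0.8440
The server is busy 84.40% of the time.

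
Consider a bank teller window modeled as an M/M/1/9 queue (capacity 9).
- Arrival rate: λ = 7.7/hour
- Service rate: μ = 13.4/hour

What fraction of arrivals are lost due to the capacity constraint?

ρ = λ/μ = 7.7/13.4 = 0.57463
P₀ = (1-ρ)/(1-ρ^(K+1)) = (1-0.57463)/(1-0.57463^10) = 0.42537/0.99607 = 0.4270
P_K = P₀×ρ^K = 0.4270 × 0.57463^9 = 0.4270 × 0.006831 = 0.002917
Blocking probability = 0.29%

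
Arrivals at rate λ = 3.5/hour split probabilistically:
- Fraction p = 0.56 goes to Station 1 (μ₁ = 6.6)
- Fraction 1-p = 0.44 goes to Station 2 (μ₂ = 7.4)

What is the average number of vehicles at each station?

Effective rates: λ₁ = 3.5×0.56 = 1.96, λ₂ = 3.5×0.44 = 1.54
Station 1: ρ₁ = 1.96/6.6 = 0.29697, L₁ = ρ₁/(1-ρ₁) = 0.29697/(1-0.29697) = 0.4224
Station 2: ρ₂ = 1.54/7.4 = 0.2081, L₂ = ρ₂/(1-ρ₂) = 0.2081/(1-0.2081) = 0.2628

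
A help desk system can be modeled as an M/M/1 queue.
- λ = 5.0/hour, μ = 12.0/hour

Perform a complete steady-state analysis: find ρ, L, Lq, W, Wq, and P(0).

Step 1: ρ = λ/μ = 5.0/12.0 = 0.4167
Step 2: L = λ/(μ-λ) = 5.0/7.00 = 0.7143
Step 3: Lq = λ²/(μ(μ-λ)) = 25.00/(12.0×7.00) = 0.2976
Step 4: W = 1/(μ-λ) = 1/7.00 = 0.14286
Step 5: Wq = λ/(μ(μ-λ)) = 5.0/(12.0×7.00) = 0.05952
Step 6: P(0) = 1-ρ = 0.5833
Verify: L = λW = 5.0×0.14286 = 0.7143 ✔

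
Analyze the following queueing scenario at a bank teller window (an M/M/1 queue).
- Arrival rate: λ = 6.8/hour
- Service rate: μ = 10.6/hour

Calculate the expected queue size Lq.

ρ = λ/μ = 6.8/10.6 = 0.6415
For M/M/1: Lq = λ²/(μ(μ-λ))
Lq = 46.24/(10.6 × 3.80)
Lq = 1.1480 transactions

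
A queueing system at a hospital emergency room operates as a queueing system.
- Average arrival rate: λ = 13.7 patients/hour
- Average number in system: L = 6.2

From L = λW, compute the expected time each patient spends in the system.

Little's Law: L = λW, so W = L/λ
W = 6.2/13.7 = 0.4526 hours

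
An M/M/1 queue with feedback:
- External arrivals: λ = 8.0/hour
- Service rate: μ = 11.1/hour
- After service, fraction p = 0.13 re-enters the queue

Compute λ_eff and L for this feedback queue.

Effective arrival rate: λ_eff = λ/(1-p) = 8.0/(1-0.13) = 8.0/0.87 = 9.195402
ρ = λ_eff/μ = 9.195402/11.1 = 0.828415
L = ρ/(1-ρ) = 0.828415/(1-0.828415) = 4.8280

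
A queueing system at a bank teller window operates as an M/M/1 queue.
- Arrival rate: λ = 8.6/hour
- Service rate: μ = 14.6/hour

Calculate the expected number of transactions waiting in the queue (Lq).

ρ = λ/μ = 8.6/14.6 = 0.5890
For M/M/1: Lq = λ²/(μ(μ-λ))
Lq = 73.96/(14.6 × 6.00)
Lq = 0.8443 transactions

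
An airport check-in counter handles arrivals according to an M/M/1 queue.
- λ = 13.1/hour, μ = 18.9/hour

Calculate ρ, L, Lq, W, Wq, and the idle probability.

Step 1: ρ = λ/μ = 13.1/18.9 = 0.6931
Step 2: L = λ/(μ-λ) = 13.1/5.80 = 2.2586
Step 3: Lq = λ²/(μ(μ-λ)) = 171.61/(18.9×5.80) = 1.5655
Step 4: W = 1/(μ-λ) = 1/5.80 = 0.17241
Step 5: Wq = λ/(μ(μ-λ)) = 13.1/(18.9×5.80) = 0.1195
Step 6: P(0) = 1-ρ = 0.3069
Verify: L = λW = 13.1×0.17241 = 2.2586 ✔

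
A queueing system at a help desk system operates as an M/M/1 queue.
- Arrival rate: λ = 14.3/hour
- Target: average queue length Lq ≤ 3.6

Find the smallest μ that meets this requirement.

For M/M/1: Lq = λ²/(μ(μ-λ))
Need Lq ≤ 3.6, i.e. μ(μ-λ) ≥ λ²/3.6
μ² - 14.3μ - 204.49/3.6 ≥ 0  →  μ² - 14.3μ - 56.80278 ≥ 0
Quadratic formula (positive root): μ = [λ + √(λ² + 4×56.80278)]/2
Discriminant: 204.49 + 4×56.80278 = 431.7011, √431.7011 = 20.7774
μ ≥ (14.3 + 20.7774)/2 = 17.5387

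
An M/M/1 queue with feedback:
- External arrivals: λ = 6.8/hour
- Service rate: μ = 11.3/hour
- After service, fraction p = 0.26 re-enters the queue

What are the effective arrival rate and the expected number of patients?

Effective arrival rate: λ_eff = λ/(1-p) = 6.8/(1-0.26) = 6.8/0.74 = 9.18919
ρ = λ_eff/μ = 9.18919/11.3 = 0.813203
L = ρ/(1-ρ) = 0.813203/(1-0.813203) = 4.3534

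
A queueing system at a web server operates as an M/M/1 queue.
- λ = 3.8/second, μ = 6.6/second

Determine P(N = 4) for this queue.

ρ = λ/μ = 3.8/6.6 = 0.57576
P(n) = (1-ρ)ρⁿ
P(4) = (1-0.57576) × 0.57576^4
P(4) = 0.4242 × 0.1099
P(4) = 0.04662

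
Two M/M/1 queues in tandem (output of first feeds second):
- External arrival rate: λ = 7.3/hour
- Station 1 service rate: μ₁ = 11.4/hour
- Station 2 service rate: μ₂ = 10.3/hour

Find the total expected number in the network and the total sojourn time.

By Jackson's theorem, each station behaves as independent M/M/1.
Station 1: ρ₁ = 7.3/11.4 = 0.6404, L₁ = ρ₁/(1-ρ₁) = λ/(μ₁-λ) = 7.3/4.10 = 1.7805
Station 2: ρ₂ = 7.3/10.3 = 0.7087, L₂ = ρ₂/(1-ρ₂) = λ/(μ₂-λ) = 7.3/3.00 = 2.4333
Total: L = L₁ + L₂ = 1.7805 + 2.4333 = 4.2138
W = L/λ = 4.2138/7.3 = 0.5772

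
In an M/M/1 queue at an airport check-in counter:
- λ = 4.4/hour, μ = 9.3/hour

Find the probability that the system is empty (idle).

ρ = λ/μ = 4.4/9.3 = 0.4731
P(0) = 1 - ρ = 1 - 0.4731 = 0.5269
The server is idle 52.69% of the time.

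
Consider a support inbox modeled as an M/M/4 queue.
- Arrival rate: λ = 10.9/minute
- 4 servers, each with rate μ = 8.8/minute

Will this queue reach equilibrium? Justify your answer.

Stability requires ρ = λ/(cμ) < 1
ρ = 10.9/(4 × 8.8) = 10.9/35.20 = 0.3097
Since 0.3097 < 1, the system is STABLE.
The servers are busy 30.97% of the time.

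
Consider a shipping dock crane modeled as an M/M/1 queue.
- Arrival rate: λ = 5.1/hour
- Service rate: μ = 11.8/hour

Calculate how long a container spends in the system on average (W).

First, compute utilization: ρ = λ/μ = 5.1/11.8 = 0.4322
For M/M/1: W = 1/(μ-λ)
W = 1/(11.8-5.1) = 1/6.70
W = 0.1493 hours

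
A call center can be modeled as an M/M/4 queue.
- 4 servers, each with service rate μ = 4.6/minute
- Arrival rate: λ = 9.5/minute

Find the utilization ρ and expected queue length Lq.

Traffic intensity: ρ = λ/(cμ) = 9.5/(4×4.6) = 0.5163
Since ρ = 0.5163 < 1, system is stable.
Offered load a = λ/μ = cρ = 9.5/4.6 = 2.0652
P₀ = [ Σₙ₌₀^3 aⁿ/n! + a^4/(4!(1-ρ)) ]⁻¹
Σ = a^0/0! + a^1/1! + a^2/2! + a^3/3! = 1.00000 + 2.06522 + 2.13256 + 1.46807 = 6.6658
a^4/(4!(1-ρ)) = 18.1913/(24 × 0.4837) = 1.5670
P₀ = 1/(6.6658 + 1.5670) = 0.1215
Lq = P₀·a^4·ρ / (4!(1-ρ)²) = 0.1215 × 18.1913 × 0.5163 / (24 × 0.2340) = 0.2032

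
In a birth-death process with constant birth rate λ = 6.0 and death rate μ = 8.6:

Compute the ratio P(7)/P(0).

For constant rates: P(n)/P(0) = (λ/μ)^n
P(7)/P(0) = (6.0/8.6)^7 = 0.697674^7 = 0.08046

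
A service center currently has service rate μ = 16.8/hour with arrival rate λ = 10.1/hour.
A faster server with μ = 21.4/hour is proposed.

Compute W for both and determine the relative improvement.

System 1: ρ₁ = 10.1/16.8 = 0.6012, W₁ = 1/(16.8-10.1) = 0.14925
System 2: ρ₂ = 10.1/21.4 = 0.4720, W₂ = 1/(21.4-10.1) = 0.088496
Improvement: (W₁-W₂)/W₁ = (0.14925-0.088496)/0.14925 = 40.71%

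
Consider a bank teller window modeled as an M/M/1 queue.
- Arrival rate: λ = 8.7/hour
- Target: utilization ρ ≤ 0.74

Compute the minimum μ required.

ρ = λ/μ, so μ = λ/ρ
μ ≥ 8.7/0.74 = 11.7568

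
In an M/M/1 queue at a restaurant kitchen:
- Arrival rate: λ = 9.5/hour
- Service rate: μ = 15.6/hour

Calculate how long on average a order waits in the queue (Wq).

First, compute utilization: ρ = λ/μ = 9.5/15.6 = 0.6090
For M/M/1: Wq = λ/(μ(μ-λ))
Wq = 9.5/(15.6 × (15.6-9.5))
Wq = 9.5/(15.6 × 6.10)
Wq = 0.09983 hours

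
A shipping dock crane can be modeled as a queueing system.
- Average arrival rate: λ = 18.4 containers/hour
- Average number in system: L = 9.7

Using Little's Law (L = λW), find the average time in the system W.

Little's Law: L = λW, so W = L/λ
W = 9.7/18.4 = 0.5272 hours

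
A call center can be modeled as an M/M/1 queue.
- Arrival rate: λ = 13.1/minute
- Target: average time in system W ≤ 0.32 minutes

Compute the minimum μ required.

For M/M/1: W = 1/(μ-λ)
Need W ≤ 0.32, so 1/(μ-λ) ≤ 0.32
μ - λ ≥ 1/0.32 = 3.1250
μ ≥ 13.1 + 3.1250 = 16.2250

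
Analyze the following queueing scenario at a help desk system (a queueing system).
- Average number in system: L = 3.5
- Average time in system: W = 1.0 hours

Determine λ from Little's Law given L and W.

Little's Law: L = λW, so λ = L/W
λ = 3.5/1.0 = 3.5000 tickets/hour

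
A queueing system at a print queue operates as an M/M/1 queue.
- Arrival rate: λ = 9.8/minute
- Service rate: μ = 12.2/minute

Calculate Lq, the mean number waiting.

ρ = λ/μ = 9.8/12.2 = 0.8033
For M/M/1: Lq = λ²/(μ(μ-λ))
Lq = 96.04/(12.2 × 2.40)
Lq = 3.2801 jobs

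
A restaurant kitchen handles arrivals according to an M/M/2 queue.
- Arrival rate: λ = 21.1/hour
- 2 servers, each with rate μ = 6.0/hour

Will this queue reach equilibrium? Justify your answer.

Stability requires ρ = λ/(cμ) < 1
ρ = 21.1/(2 × 6.0) = 21.1/12.00 = 1.7583
Since 1.7583 ≥ 1, the system is UNSTABLE.
Need c > λ/μ = 21.1/6.0 = 3.52.
Minimum servers needed: c = 4.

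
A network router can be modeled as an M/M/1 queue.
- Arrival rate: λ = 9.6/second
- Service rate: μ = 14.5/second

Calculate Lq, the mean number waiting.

ρ = λ/μ = 9.6/14.5 = 0.6621
For M/M/1: Lq = λ²/(μ(μ-λ))
Lq = 92.16/(14.5 × 4.90)
Lq = 1.2971 packets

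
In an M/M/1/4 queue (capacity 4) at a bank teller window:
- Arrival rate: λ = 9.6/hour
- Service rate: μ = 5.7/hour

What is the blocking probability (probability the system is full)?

ρ = λ/μ = 9.6/5.7 = 1.6842
P₀ = (1-ρ)/(1-ρ^(K+1)) = (1-1.6842)/(1-1.6842^5) = -0.6842/-12.5509 = 0.05451
P_K = P₀×ρ^K = 0.05451 × 1.6842^4 = 0.05451 × 8.0459 = 0.4386
Blocking probability = 43.86%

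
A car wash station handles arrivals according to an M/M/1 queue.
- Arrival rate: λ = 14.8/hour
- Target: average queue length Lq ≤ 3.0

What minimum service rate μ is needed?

For M/M/1: Lq = λ²/(μ(μ-λ))
Need Lq ≤ 3.0, i.e. μ(μ-λ) ≥ λ²/3.0
μ² - 14.8μ - 219.04/3.0 ≥ 0  →  μ² - 14.8μ - 73.01333 ≥ 0
Quadratic formula (positive root): μ = [λ + √(λ² + 4×73.01333)]/2
Discriminant: 219.04 + 4×73.01333 = 511.0933, √511.0933 = 22.6074
μ ≥ (14.8 + 22.6074)/2 = 18.7037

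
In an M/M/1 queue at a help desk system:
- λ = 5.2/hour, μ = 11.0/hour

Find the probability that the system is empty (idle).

ρ = λ/μ = 5.2/11.0 = 0.4727
P(0) = 1 - ρ = 1 - 0.4727 = 0.5273
The server is idle 52.73% of the time.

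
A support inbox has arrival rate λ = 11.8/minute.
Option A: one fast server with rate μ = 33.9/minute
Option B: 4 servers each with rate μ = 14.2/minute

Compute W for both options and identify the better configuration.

Option A: single server μ = 33.9 (M/M/1)
  ρ_A = 11.8/33.9 = 0.3481
  W_A = 1/(μ-λ) = 1/(33.9-11.8) = 1/22.10 = 0.04525

Option B: 4 servers μ = 14.2 (M/M/4)
  ρ_B = λ/(cμ) = 11.8/(4×14.2) = 0.2077
  Offered load a = λ/μ = cρ = 11.8/14.2 = 0.8310
  P₀ = [ Σₙ₌₀^3 aⁿ/n! + a^4/(4!(1-ρ)) ]⁻¹
  Σ = a^0/0! + a^1/1! + a^2/2! + a^3/3! = 1.0000 + 0.8310 + 0.3453 + 0.09564 = 2.2719
  a^4/(4!(1-ρ)) = 0.47684/(24 × 0.79225) = 0.02508
  P₀ = 1/(2.2719 + 0.02508) = 0.4354
  Lq = P₀·a^4·ρ / (4!(1-ρ)²) = 0.43536 × 0.47684 × 0.20775 / (24 × 0.62767) = 0.002863
  Wq_B = Lq/λ = 0.0028629/11.8 = 0.00024262
  W_B = Wq_B + 1/μ = 0.00024262 + 0.070423 = 0.07067

Since W_A = 0.04525 < W_B = 0.07067, Option A (single fast server) has the shorter time in system.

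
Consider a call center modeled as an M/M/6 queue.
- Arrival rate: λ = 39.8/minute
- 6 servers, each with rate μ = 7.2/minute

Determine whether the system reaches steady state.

Stability requires ρ = λ/(cμ) < 1
ρ = 39.8/(6 × 7.2) = 39.8/43.20 = 0.9213
Since 0.9213 < 1, the system is STABLE.
The servers are busy 92.13% of the time.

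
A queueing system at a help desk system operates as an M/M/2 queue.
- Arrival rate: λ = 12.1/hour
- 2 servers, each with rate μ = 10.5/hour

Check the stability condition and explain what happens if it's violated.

Stability requires ρ = λ/(cμ) < 1
ρ = 12.1/(2 × 10.5) = 12.1/21.00 = 0.5762
Since 0.5762 < 1, the system is STABLE.
The servers are busy 57.62% of the time.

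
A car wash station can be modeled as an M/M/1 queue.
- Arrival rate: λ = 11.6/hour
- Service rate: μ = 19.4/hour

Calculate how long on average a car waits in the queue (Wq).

First, compute utilization: ρ = λ/μ = 11.6/19.4 = 0.5979
For M/M/1: Wq = λ/(μ(μ-λ))
Wq = 11.6/(19.4 × (19.4-11.6))
Wq = 11.6/(19.4 × 7.80)
Wq = 0.07666 hours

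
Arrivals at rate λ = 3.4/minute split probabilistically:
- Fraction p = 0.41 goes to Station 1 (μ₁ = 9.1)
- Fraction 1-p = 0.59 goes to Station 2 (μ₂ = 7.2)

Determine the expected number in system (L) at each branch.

Effective rates: λ₁ = 3.4×0.41 = 1.394, λ₂ = 3.4×0.59 = 2.006
Station 1: ρ₁ = 1.394/9.1 = 0.1532, L₁ = ρ₁/(1-ρ₁) = 0.1532/(1-0.1532) = 0.1809
Station 2: ρ₂ = 2.006/7.2 = 0.2786, L₂ = ρ₂/(1-ρ₂) = 0.2786/(1-0.2786) = 0.3862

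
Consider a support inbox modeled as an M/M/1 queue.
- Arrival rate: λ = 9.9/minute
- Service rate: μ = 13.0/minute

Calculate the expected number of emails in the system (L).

ρ = λ/μ = 9.9/13.0 = 0.7615
For M/M/1: L = λ/(μ-λ)
L = 9.9/(13.0-9.9) = 9.9/3.10
L = 3.1935 emails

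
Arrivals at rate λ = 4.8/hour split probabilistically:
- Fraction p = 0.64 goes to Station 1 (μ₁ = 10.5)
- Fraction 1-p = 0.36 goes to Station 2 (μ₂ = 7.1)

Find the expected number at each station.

Effective rates: λ₁ = 4.8×0.64 = 3.072, λ₂ = 4.8×0.36 = 1.728
Station 1: ρ₁ = 3.072/10.5 = 0.2926, L₁ = ρ₁/(1-ρ₁) = 0.2926/(1-0.2926) = 0.4136
Station 2: ρ₂ = 1.728/7.1 = 0.2434, L₂ = ρ₂/(1-ρ₂) = 0.2434/(1-0.2434) = 0.3217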